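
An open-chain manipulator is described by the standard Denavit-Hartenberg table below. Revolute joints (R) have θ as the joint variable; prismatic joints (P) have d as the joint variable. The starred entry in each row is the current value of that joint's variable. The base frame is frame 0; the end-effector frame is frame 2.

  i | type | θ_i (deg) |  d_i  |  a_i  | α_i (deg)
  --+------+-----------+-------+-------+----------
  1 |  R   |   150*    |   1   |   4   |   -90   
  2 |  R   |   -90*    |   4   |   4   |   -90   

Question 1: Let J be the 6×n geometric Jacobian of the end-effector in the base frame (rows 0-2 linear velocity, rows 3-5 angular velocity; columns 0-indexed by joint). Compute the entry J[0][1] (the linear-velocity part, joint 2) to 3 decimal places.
-3.464

axis z_1 = (-0.5000,-0.8660,0.0000); lever o_n−o_1 = (-2.0000,-3.4641,4.0000)
cross product → J_v[:, 1] = (-3.4641,2.0000,0.0000)
J_ω[:, 1] = z_1
entry J[0][1] = -3.4641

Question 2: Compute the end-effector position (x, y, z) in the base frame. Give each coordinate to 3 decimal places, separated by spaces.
after link 1: o_1 = (-3.4641, 2.0000, 1.0000)
after link 2: o_2 = (-5.4641, -1.4641, 5.0000)

-5.464 -1.464 5.000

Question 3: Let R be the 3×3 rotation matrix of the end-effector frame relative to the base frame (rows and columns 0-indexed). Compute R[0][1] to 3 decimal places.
0.500

End-effector y-axis (col 1 of R) = (0.5000,0.8660,-0.0000)
R[0][1] = 0.5000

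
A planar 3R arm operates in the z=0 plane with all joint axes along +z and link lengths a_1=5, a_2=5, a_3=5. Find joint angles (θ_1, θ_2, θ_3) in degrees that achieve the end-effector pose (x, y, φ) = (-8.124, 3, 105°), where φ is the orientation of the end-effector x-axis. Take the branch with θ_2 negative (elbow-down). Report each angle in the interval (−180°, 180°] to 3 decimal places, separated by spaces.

-120.001 -90.006 -44.994

wrist centre = target − a_3·(cos φ, sin φ) = (-6.8299, -1.8296)
cos θ_2 = (49.9951−5²−5²)/(2·5·5) = -0.0001; θ_2 = -90.0056° (elbow-down)
β = atan2(-1.8296,-6.8299) = -165.0034°; ψ = atan2(-5.0000,4.9995) = -45.0028°
θ_1 = β − ψ = -120.0006°
θ_3 = φ − θ_1 − θ_2 = -44.9938° (wrapped to (-180°,180°])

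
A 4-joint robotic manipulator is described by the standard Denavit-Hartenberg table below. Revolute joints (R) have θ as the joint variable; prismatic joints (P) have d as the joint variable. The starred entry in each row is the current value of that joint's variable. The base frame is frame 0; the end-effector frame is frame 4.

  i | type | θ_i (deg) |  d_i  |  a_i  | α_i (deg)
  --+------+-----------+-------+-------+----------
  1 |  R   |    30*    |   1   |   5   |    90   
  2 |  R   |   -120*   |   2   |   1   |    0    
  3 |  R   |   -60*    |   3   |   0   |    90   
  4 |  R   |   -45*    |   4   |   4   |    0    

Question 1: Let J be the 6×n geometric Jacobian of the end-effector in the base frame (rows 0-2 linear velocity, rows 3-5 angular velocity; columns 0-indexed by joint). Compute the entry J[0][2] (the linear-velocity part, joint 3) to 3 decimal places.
axis z_2 = (0.5000,-0.8660,0.0000); lever o_n−o_2 = (-2.3637,-1.5628,4.0000)
cross product → J_v[:, 2] = (-3.4641,-2.0000,-2.8284)
J_ω[:, 2] = z_2
entry J[0][2] = -3.4641

-3.464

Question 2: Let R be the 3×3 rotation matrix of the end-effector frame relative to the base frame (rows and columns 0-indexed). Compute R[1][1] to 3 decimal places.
-0.966

End-effector y-axis (col 1 of R) = (-0.2588,-0.9659,-0.0000)
R[1][1] = -0.9659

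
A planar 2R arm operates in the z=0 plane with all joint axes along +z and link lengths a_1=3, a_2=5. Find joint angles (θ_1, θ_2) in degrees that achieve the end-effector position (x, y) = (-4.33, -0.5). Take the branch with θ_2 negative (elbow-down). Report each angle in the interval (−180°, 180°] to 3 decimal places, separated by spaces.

-89.998 -120.002

cos θ_2 = (18.9989−3²−5²)/(2·3·5) = -0.5000; θ_2 = -120.0024° (elbow-down)
β = atan2(-0.5000,-4.3300) = -173.4130°; ψ = atan2(-4.3300,0.4998) = -83.4155°
θ_1 = β − ψ = -89.9976°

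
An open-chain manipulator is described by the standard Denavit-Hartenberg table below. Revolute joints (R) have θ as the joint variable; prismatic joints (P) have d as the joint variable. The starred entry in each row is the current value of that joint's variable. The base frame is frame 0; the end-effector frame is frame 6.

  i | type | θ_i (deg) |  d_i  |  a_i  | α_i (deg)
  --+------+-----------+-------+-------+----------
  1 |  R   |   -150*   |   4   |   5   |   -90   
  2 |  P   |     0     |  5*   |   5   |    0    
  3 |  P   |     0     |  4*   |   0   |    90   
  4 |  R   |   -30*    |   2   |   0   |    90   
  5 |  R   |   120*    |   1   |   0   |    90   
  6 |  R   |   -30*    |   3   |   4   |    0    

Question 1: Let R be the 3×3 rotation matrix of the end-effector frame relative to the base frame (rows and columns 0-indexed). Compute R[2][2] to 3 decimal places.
0.500

End-effector z-axis (col 2 of R) = (-0.8660,0.0000,0.5000)
R[2][2] = 0.5000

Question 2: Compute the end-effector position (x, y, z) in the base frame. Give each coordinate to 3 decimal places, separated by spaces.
-5.026 -13.794 10.500

after link 1: o_1 = (-4.3301, -2.5000, 4.0000)
after link 2: o_2 = (-6.1603, -9.3301, 4.0000)
after link 3: o_3 = (-4.1603, -12.7942, 4.0000)
after link 4: o_4 = (-4.1603, -12.7942, 6.0000)
after link 5: o_5 = (-4.1603, -11.7942, 6.0000)
after link 6: o_6 = (-5.0263, -13.7942, 10.5000)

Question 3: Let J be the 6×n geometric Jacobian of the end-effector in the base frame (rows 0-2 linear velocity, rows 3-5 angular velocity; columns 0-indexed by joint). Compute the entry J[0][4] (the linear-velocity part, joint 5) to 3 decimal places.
4.500

axis z_4 = (0.0000,1.0000,0.0000); lever o_n−o_4 = (-0.8660,-1.0000,4.5000)
cross product → J_v[:, 4] = (4.5000,-0.0000,0.8660)
J_ω[:, 4] = z_4
entry J[0][4] = 4.5000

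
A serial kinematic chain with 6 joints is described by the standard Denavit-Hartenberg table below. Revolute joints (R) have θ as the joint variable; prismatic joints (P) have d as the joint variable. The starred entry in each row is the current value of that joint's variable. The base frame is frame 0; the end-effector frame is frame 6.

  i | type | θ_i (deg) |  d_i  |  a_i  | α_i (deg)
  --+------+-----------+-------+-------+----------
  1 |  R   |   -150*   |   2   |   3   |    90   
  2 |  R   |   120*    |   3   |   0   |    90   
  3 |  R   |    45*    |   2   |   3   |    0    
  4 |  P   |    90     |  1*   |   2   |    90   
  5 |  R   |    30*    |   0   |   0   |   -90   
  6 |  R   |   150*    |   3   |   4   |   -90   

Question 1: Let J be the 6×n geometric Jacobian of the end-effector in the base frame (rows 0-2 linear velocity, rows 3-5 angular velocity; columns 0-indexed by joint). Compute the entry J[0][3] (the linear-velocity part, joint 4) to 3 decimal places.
-0.750

prismatic axis z_3 = (-0.7500,-0.4330,0.5000)
J_v[:, 3] = z_3; J_ω[:, 3] = (0,0,0)
entry J[0][3] = -0.7500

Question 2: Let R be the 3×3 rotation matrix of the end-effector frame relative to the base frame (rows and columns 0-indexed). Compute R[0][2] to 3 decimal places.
0.432

End-effector z-axis (col 2 of R) = (0.4322,0.6031,0.6705)
R[0][2] = 0.4322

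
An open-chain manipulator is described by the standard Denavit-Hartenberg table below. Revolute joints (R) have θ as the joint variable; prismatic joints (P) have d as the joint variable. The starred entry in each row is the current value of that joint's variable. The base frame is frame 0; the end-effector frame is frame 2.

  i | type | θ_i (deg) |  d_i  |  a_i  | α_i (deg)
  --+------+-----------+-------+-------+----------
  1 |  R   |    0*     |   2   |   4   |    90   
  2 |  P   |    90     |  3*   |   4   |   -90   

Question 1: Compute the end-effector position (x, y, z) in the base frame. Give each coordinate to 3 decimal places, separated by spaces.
after link 1: o_1 = (4.0000, 0.0000, 2.0000)
after link 2: o_2 = (4.0000, -3.0000, 6.0000)

4.000 -3.000 6.000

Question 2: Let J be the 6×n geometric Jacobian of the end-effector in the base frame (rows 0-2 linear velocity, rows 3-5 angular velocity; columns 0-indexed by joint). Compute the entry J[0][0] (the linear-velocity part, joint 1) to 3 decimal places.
axis z_0 = ẑ; lever o_n−o_0 = (4.0000,-3.0000,6.0000)
cross product → J_v[:, 0] = (3.0000,4.0000,-0.0000)
J_ω[:, 0] = z_0
entry J[0][0] = 3.0000

3.000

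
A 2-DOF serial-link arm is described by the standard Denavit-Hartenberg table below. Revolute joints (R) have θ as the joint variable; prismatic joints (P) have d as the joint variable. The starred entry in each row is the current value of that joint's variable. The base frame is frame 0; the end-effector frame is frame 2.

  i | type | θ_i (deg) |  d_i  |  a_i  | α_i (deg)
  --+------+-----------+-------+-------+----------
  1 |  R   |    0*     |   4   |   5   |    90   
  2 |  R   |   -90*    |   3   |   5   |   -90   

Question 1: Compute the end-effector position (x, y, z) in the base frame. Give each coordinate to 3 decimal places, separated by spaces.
after link 1: o_1 = (5.0000, 0.0000, 4.0000)
after link 2: o_2 = (5.0000, -3.0000, -1.0000)

5.000 -3.000 -1.000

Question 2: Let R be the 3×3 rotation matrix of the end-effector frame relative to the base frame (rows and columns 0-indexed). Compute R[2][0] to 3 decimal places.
-1.000

End-effector x-axis (col 0 of R) = (0.0000,-0.0000,-1.0000)
R[2][0] = -1.0000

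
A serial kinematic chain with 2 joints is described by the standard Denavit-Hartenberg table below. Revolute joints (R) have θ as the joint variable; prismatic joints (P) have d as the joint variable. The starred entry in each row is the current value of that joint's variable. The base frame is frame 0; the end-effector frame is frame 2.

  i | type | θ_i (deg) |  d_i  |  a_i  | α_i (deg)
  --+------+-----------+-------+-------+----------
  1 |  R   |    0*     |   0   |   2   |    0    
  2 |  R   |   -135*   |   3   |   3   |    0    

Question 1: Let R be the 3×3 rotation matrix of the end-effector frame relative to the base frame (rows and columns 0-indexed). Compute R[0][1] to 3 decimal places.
End-effector y-axis (col 1 of R) = (0.7071,-0.7071,0.0000)
R[0][1] = 0.7071

0.707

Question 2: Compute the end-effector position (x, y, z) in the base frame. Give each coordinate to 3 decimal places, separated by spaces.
-0.121 -2.121 3.000

after link 1: o_1 = (2.0000, 0.0000, 0.0000)
after link 2: o_2 = (-0.1213, -2.1213, 3.0000)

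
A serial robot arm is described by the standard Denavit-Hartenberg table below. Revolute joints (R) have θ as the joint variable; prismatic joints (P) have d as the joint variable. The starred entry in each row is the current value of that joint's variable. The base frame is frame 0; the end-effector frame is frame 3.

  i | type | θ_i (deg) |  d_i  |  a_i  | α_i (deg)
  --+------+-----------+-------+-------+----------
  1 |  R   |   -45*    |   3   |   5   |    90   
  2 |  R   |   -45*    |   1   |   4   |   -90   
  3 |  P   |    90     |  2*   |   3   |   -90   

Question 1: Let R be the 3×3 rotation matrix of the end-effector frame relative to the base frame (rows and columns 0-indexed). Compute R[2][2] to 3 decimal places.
0.707

End-effector z-axis (col 2 of R) = (-0.5000,0.5000,0.7071)
R[2][2] = 0.7071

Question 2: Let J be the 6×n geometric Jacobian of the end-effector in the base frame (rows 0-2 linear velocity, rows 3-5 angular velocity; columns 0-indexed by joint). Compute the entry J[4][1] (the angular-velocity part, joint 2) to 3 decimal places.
axis z_1 = (-0.7071,-0.7071,0.0000); lever o_n−o_1 = (4.4142,-1.5858,-1.4142)
cross product → J_v[:, 1] = (1.0000,-1.0000,4.2426)
J_ω[:, 1] = z_1
entry J[4][1] = -0.7071

-0.707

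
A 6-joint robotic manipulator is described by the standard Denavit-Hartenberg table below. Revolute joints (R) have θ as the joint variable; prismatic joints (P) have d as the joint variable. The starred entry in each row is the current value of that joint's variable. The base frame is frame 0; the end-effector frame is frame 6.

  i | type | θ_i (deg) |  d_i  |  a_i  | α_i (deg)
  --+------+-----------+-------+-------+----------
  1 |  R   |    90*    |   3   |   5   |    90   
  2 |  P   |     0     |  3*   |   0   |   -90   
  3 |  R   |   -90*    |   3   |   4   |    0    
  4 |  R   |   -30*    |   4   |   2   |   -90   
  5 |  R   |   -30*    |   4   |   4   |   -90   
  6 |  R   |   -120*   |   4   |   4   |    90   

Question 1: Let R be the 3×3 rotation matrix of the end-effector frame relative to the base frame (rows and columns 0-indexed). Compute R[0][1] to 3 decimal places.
End-effector y-axis (col 1 of R) = (0.4330,-0.2500,-0.8660)
R[0][1] = 0.4330

0.433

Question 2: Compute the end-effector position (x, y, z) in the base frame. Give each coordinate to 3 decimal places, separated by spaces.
15.696 8.598 7.536

after link 1: o_1 = (0.0000, 5.0000, 3.0000)
after link 2: o_2 = (3.0000, 5.0000, 3.0000)
after link 3: o_3 = (7.0000, 5.0000, 6.0000)
after link 4: o_4 = (8.7321, 4.0000, 10.0000)
after link 5: o_5 = (13.7321, 5.7321, 12.0000)
after link 6: o_6 = (15.6962, 8.5981, 7.5359)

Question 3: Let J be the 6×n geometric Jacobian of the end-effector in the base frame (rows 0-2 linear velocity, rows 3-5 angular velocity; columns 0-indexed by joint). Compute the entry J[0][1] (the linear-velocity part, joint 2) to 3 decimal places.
prismatic axis z_1 = (1.0000,-0.0000,0.0000)
J_v[:, 1] = z_1; J_ω[:, 1] = (0,0,0)
entry J[0][1] = 1.0000

1.000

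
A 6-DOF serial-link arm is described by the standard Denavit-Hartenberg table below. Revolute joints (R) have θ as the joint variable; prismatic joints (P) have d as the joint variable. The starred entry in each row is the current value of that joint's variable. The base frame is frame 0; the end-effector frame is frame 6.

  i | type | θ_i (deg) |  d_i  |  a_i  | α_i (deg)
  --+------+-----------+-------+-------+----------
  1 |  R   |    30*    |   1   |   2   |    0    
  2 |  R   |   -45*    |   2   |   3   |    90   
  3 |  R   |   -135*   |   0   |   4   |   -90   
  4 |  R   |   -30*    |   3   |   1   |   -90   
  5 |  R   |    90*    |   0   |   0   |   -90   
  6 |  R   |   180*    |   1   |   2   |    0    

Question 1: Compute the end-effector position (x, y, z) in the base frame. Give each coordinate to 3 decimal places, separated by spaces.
after link 1: o_1 = (1.7321, 1.0000, 1.0000)
after link 2: o_2 = (4.6298, 0.2235, 3.0000)
after link 3: o_3 = (1.8978, 0.9556, 0.1716)
after link 4: o_4 = (3.2259, 0.0821, -2.5621)
after link 5: o_5 = (3.2259, 0.0821, -2.5621)
after link 6: o_6 = (5.3128, 0.0405, -3.3640)

5.313 0.041 -3.364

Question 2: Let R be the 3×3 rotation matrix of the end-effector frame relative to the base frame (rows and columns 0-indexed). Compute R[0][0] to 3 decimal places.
End-effector x-axis (col 0 of R) = (0.6830,-0.1830,-0.7071)
R[0][0] = 0.6830

0.683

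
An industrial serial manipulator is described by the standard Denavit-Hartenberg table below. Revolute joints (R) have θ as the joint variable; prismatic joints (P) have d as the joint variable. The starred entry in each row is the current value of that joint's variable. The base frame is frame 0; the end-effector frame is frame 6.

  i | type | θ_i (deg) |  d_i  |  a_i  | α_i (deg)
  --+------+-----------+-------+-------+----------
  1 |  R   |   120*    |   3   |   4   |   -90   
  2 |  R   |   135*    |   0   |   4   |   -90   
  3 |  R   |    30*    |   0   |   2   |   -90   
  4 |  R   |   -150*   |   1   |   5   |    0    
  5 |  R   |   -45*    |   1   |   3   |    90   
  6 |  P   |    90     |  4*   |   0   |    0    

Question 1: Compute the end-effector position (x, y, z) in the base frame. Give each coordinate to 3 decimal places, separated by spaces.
after link 1: o_1 = (-2.0000, 3.4641, 3.0000)
after link 2: o_2 = (-0.5858, 1.0146, 0.1716)
after link 3: o_3 = (0.8926, 0.4540, -1.0532)
after link 4: o_4 = (-0.8511, 0.8761, 3.7198)
after link 5: o_5 = (-2.6944, 2.9031, 5.2988)
after link 6: o_6 = (-3.2952, 4.9789, 1.9328)

-3.295 4.979 1.933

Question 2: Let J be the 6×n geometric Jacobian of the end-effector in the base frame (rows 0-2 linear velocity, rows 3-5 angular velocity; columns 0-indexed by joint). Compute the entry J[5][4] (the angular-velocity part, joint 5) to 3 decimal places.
axis z_4 = (0.5732,0.7392,0.3536); lever o_n−o_4 = (-2.4441,4.1028,-1.7870)
cross product → J_v[:, 4] = (-2.7715,0.1602,4.1585)
J_ω[:, 4] = z_4
entry J[5][4] = 0.3536

0.354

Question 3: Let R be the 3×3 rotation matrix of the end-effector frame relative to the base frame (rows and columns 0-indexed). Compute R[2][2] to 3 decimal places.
End-effector z-axis (col 2 of R) = (-0.1502,0.5190,-0.8415)
R[2][2] = -0.8415

-0.842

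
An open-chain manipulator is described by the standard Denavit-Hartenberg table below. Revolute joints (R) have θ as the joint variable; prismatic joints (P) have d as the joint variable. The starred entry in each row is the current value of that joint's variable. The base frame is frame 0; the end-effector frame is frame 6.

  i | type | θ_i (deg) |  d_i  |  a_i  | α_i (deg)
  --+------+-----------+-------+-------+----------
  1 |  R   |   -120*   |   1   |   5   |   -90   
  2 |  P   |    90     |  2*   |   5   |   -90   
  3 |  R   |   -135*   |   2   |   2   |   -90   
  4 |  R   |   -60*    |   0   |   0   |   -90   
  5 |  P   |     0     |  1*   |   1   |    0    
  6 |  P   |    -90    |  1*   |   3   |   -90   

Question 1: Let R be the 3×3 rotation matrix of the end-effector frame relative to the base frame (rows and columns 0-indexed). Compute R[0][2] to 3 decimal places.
End-effector z-axis (col 2 of R) = (0.7392,0.5732,0.3536)
R[0][2] = 0.7392

0.739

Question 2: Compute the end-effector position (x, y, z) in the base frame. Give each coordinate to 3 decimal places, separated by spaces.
4.594 -6.271 -3.129

after link 1: o_1 = (-2.5000, -4.3301, 1.0000)
after link 2: o_2 = (-0.7679, -5.3301, -4.0000)
after link 3: o_3 = (1.4568, -4.3052, -2.5858)
after link 4: o_4 = (1.4568, -4.3052, -2.5858)
after link 5: o_5 = (2.4763, -4.4712, -1.6199)
after link 6: o_6 = (4.5938, -6.2710, -3.1288)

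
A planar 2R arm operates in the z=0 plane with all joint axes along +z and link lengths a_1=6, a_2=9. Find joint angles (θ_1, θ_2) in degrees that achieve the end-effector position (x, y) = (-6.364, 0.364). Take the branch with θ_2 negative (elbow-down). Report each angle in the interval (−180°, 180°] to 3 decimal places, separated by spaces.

-90.001 -135.000

cos θ_2 = (40.6330−6²−9²)/(2·6·9) = -0.7071; θ_2 = -134.9996° (elbow-down)
β = atan2(0.3640,-6.3640) = 176.7264°; ψ = atan2(-6.3640,-0.3639) = -93.2728°
θ_1 = β − ψ = 269.9993°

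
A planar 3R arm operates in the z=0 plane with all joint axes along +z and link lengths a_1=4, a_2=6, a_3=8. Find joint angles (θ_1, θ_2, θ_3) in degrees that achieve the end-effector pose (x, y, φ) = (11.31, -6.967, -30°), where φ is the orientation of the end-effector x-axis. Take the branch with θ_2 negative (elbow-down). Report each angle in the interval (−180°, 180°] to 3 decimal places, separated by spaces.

45.000 -119.996 44.995

wrist centre = target − a_3·(cos φ, sin φ) = (4.3818, -2.9670)
cos θ_2 = (28.0032−4²−6²)/(2·4·6) = -0.4999; θ_2 = -119.9955° (elbow-down)
β = atan2(-2.9670,4.3818) = -34.1027°; ψ = atan2(-5.1964,1.0004) = -79.1028°
θ_1 = β − ψ = 45.0001°
θ_3 = φ − θ_1 − θ_2 = 44.9955° (wrapped to (-180°,180°])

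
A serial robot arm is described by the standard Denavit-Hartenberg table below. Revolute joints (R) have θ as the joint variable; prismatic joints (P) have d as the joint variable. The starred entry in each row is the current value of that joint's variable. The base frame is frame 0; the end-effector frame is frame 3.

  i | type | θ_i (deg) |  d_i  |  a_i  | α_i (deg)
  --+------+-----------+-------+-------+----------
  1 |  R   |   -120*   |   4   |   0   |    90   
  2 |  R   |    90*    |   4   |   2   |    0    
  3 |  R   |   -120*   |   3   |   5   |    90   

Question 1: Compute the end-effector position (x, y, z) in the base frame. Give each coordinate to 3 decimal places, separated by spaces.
after link 1: o_1 = (0.0000, 0.0000, 4.0000)
after link 2: o_2 = (-3.4641, 2.0000, 6.0000)
after link 3: o_3 = (-8.2272, -0.2500, 3.5000)

-8.227 -0.250 3.500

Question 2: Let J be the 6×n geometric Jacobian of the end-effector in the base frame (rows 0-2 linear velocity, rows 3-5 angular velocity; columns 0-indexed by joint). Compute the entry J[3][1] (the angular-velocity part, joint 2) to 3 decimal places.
-0.866

axis z_1 = (-0.8660,0.5000,0.0000); lever o_n−o_1 = (-8.2272,-0.2500,-0.5000)
cross product → J_v[:, 1] = (-0.2500,-0.4330,4.3301)
J_ω[:, 1] = z_1
entry J[3][1] = -0.8660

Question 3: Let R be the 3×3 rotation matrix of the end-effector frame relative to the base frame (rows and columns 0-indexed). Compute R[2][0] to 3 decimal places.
-0.500

End-effector x-axis (col 0 of R) = (-0.4330,-0.7500,-0.5000)
R[2][0] = -0.5000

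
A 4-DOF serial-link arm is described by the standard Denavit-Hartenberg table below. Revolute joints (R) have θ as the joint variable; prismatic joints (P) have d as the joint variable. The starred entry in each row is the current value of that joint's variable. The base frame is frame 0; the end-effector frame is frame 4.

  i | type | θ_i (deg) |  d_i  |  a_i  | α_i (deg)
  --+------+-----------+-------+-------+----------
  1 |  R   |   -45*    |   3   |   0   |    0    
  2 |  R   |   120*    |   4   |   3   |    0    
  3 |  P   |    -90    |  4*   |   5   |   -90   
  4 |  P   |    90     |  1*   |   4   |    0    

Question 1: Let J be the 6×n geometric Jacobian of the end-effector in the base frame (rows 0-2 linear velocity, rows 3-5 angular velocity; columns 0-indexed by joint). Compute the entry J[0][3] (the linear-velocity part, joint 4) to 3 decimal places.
prismatic axis z_3 = (0.2588,0.9659,0.0000)
J_v[:, 3] = z_3; J_ω[:, 3] = (0,0,0)
entry J[0][3] = 0.2588

0.259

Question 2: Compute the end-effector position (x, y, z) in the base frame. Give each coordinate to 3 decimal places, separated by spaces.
5.865 2.570 7.000

after link 1: o_1 = (0.0000, 0.0000, 3.0000)
after link 2: o_2 = (0.7765, 2.8978, 7.0000)
after link 3: o_3 = (5.6061, 1.6037, 11.0000)
after link 4: o_4 = (5.8649, 2.5696, 7.0000)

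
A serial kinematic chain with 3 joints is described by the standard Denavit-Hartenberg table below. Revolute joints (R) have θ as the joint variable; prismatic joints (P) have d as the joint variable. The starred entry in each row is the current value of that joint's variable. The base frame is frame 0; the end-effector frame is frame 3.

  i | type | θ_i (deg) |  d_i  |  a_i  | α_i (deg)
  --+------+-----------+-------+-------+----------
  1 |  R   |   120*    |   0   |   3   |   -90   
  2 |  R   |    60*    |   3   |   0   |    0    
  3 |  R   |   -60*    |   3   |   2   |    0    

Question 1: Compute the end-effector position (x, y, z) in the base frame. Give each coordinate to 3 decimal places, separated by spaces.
after link 1: o_1 = (-1.5000, 2.5981, 0.0000)
after link 2: o_2 = (-4.0981, 1.0981, 0.0000)
after link 3: o_3 = (-7.6962, 1.3301, 0.0000)

-7.696 1.330 0.000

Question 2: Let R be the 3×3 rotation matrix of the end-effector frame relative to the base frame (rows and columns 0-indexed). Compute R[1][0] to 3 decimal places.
0.866

End-effector x-axis (col 0 of R) = (-0.5000,0.8660,0.0000)
R[1][0] = 0.8660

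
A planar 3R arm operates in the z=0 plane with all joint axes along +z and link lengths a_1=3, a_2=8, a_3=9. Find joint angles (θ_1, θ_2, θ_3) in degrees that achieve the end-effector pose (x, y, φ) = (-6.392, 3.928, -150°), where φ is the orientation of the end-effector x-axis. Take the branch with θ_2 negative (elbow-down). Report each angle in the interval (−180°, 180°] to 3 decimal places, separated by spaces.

150.000 -90.003 150.003

wrist centre = target − a_3·(cos φ, sin φ) = (1.4022, 8.4280)
cos θ_2 = (72.9974−3²−8²)/(2·3·8) = -0.0001; θ_2 = -90.0031° (elbow-down)
β = atan2(8.4280,1.4022) = 80.5538°; ψ = atan2(-8.0000,2.9996) = -69.4466°
θ_1 = β − ψ = 150.0005°
θ_3 = φ − θ_1 − θ_2 = 150.0026° (wrapped to (-180°,180°])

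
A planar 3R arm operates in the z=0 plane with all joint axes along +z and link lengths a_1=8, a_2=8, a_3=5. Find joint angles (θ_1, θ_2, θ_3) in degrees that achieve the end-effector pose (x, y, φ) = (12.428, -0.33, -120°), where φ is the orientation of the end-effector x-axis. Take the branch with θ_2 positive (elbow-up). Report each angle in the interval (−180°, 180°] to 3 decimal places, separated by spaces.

-0.002 30.005 -150.003

wrist centre = target − a_3·(cos φ, sin φ) = (14.9280, 4.0001)
cos θ_2 = (238.8462−8²−8²)/(2·8·8) = 0.8660; θ_2 = 30.0045° (elbow-up)
β = atan2(4.0001,14.9280) = 15.0006°; ψ = atan2(4.0005,14.9279) = 15.0023°
θ_1 = β − ψ = -0.0016°
θ_3 = φ − θ_1 − θ_2 = -150.0029° (wrapped to (-180°,180°])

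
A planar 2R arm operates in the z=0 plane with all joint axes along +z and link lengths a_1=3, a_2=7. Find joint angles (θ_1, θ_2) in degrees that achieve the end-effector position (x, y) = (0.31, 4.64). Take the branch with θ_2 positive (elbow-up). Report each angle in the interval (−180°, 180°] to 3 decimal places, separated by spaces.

cos θ_2 = (21.6257−3²−7²)/(2·3·7) = -0.8661; θ_2 = 150.0034° (elbow-up)
β = atan2(4.6400,0.3100) = 86.1777°; ψ = atan2(3.4996,-3.0624) = 131.1877°
θ_1 = β − ψ = -45.0100°

-45.010 150.003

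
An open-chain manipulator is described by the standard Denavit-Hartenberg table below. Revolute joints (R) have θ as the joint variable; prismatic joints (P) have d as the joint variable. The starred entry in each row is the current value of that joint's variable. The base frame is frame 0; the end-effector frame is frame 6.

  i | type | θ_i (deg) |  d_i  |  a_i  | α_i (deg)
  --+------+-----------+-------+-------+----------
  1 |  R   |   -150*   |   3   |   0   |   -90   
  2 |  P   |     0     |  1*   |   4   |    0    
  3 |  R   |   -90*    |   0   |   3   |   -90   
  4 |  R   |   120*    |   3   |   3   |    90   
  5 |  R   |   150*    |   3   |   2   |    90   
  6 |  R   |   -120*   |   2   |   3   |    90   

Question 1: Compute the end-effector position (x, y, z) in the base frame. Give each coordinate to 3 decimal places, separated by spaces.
after link 1: o_1 = (0.0000, 0.0000, 3.0000)
after link 2: o_2 = (-2.9641, -2.8660, 3.0000)
after link 3: o_3 = (-2.9641, -2.8660, 6.0000)
after link 4: o_4 = (-6.8612, -2.1160, 4.5000)
after link 5: o_5 = (-7.7272, -2.6160, 7.9641)
after link 6: o_6 = (-8.9237, -2.5078, 4.5646)

-8.924 -2.508 4.565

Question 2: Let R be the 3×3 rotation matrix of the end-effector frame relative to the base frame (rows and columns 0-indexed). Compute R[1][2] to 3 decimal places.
0.996

End-effector z-axis (col 2 of R) = (-0.0748,0.9955,0.0580)
R[1][2] = 0.9955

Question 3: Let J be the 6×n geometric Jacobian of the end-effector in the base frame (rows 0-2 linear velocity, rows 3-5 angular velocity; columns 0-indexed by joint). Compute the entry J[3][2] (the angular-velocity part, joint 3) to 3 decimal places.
axis z_2 = (0.5000,-0.8660,0.0000); lever o_n−o_2 = (-5.9596,0.3583,1.5646)
cross product → J_v[:, 2] = (-1.3550,-0.7823,-4.9821)
J_ω[:, 2] = z_2
entry J[3][2] = 0.5000

0.500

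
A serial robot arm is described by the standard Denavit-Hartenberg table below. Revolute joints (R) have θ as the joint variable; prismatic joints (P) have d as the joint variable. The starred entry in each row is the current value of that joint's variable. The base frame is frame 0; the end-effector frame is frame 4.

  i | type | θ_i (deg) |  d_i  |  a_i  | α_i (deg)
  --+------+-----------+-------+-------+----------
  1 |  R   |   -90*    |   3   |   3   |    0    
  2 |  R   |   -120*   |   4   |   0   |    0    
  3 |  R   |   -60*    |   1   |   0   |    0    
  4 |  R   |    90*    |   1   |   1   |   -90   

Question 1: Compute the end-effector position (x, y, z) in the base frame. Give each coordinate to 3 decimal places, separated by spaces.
-1.000 -3.000 9.000

after link 1: o_1 = (0.0000, -3.0000, 3.0000)
after link 2: o_2 = (0.0000, -3.0000, 7.0000)
after link 3: o_3 = (0.0000, -3.0000, 8.0000)
after link 4: o_4 = (-1.0000, -3.0000, 9.0000)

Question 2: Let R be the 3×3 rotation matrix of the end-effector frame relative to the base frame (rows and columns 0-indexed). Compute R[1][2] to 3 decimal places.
-1.000

End-effector z-axis (col 2 of R) = (0.0000,-1.0000,0.0000)
R[1][2] = -1.0000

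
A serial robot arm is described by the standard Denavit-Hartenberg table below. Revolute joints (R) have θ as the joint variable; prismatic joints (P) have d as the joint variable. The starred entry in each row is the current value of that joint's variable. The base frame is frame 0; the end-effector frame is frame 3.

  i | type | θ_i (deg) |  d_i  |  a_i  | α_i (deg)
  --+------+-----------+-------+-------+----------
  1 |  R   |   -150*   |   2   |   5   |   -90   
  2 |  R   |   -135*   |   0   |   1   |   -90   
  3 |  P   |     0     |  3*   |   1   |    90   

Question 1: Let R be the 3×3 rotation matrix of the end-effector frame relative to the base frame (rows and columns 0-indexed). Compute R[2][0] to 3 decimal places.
0.707

End-effector x-axis (col 0 of R) = (0.6124,0.3536,0.7071)
R[2][0] = 0.7071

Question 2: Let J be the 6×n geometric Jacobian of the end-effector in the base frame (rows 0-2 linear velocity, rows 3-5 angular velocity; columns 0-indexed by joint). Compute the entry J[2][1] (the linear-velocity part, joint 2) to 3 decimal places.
axis z_1 = (0.5000,-0.8660,0.0000); lever o_n−o_1 = (-0.6124,-0.3536,3.5355)
cross product → J_v[:, 1] = (-3.0619,-1.7678,-0.7071)
J_ω[:, 1] = z_1
entry J[2][1] = -0.7071

-0.707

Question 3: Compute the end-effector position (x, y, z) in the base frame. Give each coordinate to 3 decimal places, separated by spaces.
-4.942 -2.854 5.536

after link 1: o_1 = (-4.3301, -2.5000, 2.0000)
after link 2: o_2 = (-3.7178, -2.1464, 2.7071)
after link 3: o_3 = (-4.9425, -2.8536, 5.5355)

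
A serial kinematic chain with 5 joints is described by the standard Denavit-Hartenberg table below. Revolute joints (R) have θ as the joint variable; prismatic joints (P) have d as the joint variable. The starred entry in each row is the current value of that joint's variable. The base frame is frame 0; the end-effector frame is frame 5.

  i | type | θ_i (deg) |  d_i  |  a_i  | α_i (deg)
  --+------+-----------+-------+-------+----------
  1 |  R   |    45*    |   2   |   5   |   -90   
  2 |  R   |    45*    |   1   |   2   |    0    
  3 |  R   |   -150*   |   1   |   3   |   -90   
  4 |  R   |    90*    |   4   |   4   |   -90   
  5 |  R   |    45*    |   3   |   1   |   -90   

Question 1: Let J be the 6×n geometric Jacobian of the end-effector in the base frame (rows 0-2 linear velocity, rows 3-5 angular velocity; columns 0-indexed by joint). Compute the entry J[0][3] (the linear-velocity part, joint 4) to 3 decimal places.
-1.260

axis z_3 = (0.6830,0.6830,0.2588); lever o_n−o_3 = (6.1266,-0.5303,-2.0455)
cross product → J_v[:, 3] = (-1.2599,2.9828,-4.5467)
J_ω[:, 3] = z_3
entry J[0][3] = -1.2599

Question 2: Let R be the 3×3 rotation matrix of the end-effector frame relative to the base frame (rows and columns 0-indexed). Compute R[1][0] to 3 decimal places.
-0.983

End-effector x-axis (col 0 of R) = (0.0170,-0.9830,-0.1830)
R[1][0] = -0.9830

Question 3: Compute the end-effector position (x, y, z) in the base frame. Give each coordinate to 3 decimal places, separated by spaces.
after link 1: o_1 = (3.5355, 3.5355, 2.0000)
after link 2: o_2 = (3.8284, 5.2426, 0.5858)
after link 3: o_3 = (2.5723, 5.4007, 3.4836)
after link 4: o_4 = (8.1328, 5.3043, 4.5188)
after link 5: o_5 = (8.6988, 4.8704, 1.4380)

8.699 4.870 1.438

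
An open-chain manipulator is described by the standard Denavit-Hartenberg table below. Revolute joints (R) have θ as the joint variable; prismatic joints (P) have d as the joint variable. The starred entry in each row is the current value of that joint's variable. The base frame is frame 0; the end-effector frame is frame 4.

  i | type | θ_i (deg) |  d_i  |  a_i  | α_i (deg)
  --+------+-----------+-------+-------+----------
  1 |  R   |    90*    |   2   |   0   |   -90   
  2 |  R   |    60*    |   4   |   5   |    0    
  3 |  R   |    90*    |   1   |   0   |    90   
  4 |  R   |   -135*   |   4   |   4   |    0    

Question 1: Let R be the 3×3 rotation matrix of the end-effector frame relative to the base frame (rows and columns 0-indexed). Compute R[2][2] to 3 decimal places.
-0.866

End-effector z-axis (col 2 of R) = (-0.0000,0.5000,-0.8660)
R[2][2] = -0.8660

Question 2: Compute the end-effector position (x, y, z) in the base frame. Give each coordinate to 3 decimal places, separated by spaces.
-2.172 6.949 -4.380

after link 1: o_1 = (0.0000, 0.0000, 2.0000)
after link 2: o_2 = (-4.0000, 2.5000, -2.3301)
after link 3: o_3 = (-5.0000, 2.5000, -2.3301)
after link 4: o_4 = (-2.1716, 6.9495, -4.3800)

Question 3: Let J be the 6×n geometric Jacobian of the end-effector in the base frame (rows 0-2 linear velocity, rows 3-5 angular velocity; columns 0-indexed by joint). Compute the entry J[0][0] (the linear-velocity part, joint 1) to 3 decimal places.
-6.949

axis z_0 = ẑ; lever o_n−o_0 = (-2.1716,6.9495,-4.3800)
cross product → J_v[:, 0] = (-6.9495,-2.1716,0.0000)
J_ω[:, 0] = z_0
entry J[0][0] = -6.9495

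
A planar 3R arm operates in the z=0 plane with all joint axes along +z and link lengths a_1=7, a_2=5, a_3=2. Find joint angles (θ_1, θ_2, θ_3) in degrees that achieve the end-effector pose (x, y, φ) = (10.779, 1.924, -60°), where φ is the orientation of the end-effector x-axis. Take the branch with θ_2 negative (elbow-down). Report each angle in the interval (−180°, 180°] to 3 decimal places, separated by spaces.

wrist centre = target − a_3·(cos φ, sin φ) = (9.7790, 3.6561)
cos θ_2 = (108.9955−7²−5²)/(2·7·5) = 0.4999; θ_2 = -60.0042° (elbow-down)
β = atan2(3.6561,9.7790) = 20.4991°; ψ = atan2(-4.3303,9.4997) = -24.5053°
θ_1 = β − ψ = 45.0044°
θ_3 = φ − θ_1 − θ_2 = -45.0002° (wrapped to (-180°,180°])

45.004 -60.004 -45.000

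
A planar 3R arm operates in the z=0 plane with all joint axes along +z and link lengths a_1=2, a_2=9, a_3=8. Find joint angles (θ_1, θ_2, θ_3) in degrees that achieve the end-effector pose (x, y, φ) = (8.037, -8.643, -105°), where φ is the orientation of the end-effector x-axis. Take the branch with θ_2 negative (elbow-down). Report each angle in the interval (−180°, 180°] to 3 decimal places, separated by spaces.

wrist centre = target − a_3·(cos φ, sin φ) = (10.1076, -0.9156)
cos θ_2 = (103.0009−2²−9²)/(2·2·9) = 0.5000; θ_2 = -59.9983° (elbow-down)
β = atan2(-0.9156,10.1076) = -5.1760°; ψ = atan2(-7.7941,6.5002) = -50.1721°
θ_1 = β − ψ = 44.9961°
θ_3 = φ − θ_1 − θ_2 = -89.9978° (wrapped to (-180°,180°])

44.996 -59.998 -89.998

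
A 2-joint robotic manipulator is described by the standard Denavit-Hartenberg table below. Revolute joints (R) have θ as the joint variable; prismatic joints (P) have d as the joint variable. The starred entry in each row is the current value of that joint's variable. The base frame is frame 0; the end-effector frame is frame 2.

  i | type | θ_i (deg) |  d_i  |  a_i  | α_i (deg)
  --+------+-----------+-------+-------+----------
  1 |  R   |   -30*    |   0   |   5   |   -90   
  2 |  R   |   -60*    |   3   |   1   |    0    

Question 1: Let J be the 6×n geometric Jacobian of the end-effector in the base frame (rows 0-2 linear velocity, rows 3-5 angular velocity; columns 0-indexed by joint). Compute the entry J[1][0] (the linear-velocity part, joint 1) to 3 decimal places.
6.263

axis z_0 = ẑ; lever o_n−o_0 = (6.2631,-0.1519,0.8660)
cross product → J_v[:, 0] = (0.1519,6.2631,-0.0000)
J_ω[:, 0] = z_0
entry J[1][0] = 6.2631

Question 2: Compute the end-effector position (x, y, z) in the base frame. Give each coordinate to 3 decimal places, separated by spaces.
6.263 -0.152 0.866

after link 1: o_1 = (4.3301, -2.5000, 0.0000)
after link 2: o_2 = (6.2631, -0.1519, 0.8660)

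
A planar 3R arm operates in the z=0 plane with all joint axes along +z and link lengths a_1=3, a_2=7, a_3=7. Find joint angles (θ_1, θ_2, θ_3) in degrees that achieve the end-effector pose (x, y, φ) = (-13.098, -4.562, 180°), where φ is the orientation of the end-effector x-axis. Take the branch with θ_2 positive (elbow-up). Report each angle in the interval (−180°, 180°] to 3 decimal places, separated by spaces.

149.996 90.003 -60.000

wrist centre = target − a_3·(cos φ, sin φ) = (-6.0980, -4.5620)
cos θ_2 = (57.9974−3²−7²)/(2·3·7) = -0.0001; θ_2 = 90.0035° (elbow-up)
β = atan2(-4.5620,-6.0980) = -143.1993°; ψ = atan2(7.0000,2.9996) = 66.8044°
θ_1 = β − ψ = -210.0037°
θ_3 = φ − θ_1 − θ_2 = -59.9998° (wrapped to (-180°,180°])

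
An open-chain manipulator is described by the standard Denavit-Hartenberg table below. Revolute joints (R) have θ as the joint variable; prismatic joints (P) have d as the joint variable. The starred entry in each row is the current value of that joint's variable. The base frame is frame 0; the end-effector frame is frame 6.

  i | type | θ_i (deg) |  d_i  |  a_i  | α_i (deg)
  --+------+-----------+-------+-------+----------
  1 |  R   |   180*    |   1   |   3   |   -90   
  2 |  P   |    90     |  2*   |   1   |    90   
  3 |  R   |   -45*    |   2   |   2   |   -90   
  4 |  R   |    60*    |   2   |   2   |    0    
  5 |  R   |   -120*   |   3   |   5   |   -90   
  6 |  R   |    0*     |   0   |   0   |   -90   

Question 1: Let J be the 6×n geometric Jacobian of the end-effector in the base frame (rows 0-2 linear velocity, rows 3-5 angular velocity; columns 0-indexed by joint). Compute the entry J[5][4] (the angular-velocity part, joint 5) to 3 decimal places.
axis z_4 = (-0.0000,-0.7071,-0.7071); lever o_n−o_4 = (-4.3301,-0.3536,-3.8891)
cross product → J_v[:, 4] = (2.5000,3.0619,-3.0619)
J_ω[:, 4] = z_4
entry J[5][4] = -0.7071

-0.707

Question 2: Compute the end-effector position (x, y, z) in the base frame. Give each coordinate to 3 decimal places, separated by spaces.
after link 1: o_1 = (-3.0000, 0.0000, 1.0000)
after link 2: o_2 = (-3.0000, -2.0000, 0.0000)
after link 3: o_3 = (-5.0000, -0.5858, -1.4142)
after link 4: o_4 = (-3.2679, -1.2929, -3.5355)
after link 5: o_5 = (-7.5981, -1.6464, -7.4246)
after link 6: o_6 = (-7.5981, -1.6464, -7.4246)

-7.598 -1.646 -7.425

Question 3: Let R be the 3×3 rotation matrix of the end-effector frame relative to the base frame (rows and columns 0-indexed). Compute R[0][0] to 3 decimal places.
End-effector x-axis (col 0 of R) = (-0.8660,0.3536,-0.3536)
R[0][0] = -0.8660

-0.866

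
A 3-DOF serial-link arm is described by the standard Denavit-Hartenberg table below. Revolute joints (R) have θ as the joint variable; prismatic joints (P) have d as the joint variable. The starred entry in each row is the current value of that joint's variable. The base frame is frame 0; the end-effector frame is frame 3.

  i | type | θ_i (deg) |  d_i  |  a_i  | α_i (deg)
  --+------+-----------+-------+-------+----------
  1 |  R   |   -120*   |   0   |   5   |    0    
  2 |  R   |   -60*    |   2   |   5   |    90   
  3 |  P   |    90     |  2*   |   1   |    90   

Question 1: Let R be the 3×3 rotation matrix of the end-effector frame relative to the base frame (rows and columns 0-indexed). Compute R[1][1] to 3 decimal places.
End-effector y-axis (col 1 of R) = (-0.0000,1.0000,0.0000)
R[1][1] = 1.0000

1.000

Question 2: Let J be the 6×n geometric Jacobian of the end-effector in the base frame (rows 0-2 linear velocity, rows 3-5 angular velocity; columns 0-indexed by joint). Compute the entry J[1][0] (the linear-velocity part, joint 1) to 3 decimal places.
-7.500

axis z_0 = ẑ; lever o_n−o_0 = (-7.5000,-2.3301,3.0000)
cross product → J_v[:, 0] = (2.3301,-7.5000,0.0000)
J_ω[:, 0] = z_0
entry J[1][0] = -7.5000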